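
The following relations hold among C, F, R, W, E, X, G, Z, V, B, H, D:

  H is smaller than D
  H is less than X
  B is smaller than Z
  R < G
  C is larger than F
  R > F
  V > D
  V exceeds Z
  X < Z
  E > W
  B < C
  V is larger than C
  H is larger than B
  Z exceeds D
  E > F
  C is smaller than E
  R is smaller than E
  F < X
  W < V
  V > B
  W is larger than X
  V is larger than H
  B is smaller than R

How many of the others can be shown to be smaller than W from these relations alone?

4

Directly below W: X.
One step further: F, H (3 so far).
One step further: B (4 so far).
Nothing else is reachable below W; 4 in all.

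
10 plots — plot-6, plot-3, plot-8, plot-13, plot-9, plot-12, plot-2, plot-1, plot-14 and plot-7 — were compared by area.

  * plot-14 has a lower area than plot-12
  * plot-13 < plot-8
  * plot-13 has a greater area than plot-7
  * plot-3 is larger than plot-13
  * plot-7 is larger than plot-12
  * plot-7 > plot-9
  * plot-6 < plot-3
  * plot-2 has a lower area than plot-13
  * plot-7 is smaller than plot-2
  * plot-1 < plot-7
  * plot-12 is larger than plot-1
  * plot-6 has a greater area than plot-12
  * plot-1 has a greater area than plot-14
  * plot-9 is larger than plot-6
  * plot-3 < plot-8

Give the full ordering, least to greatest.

Nothing is placed below plot-14, so it is least; from there plot-14 < plot-1; plot-1 < plot-12; plot-12 < plot-6; plot-6 < plot-9; plot-9 < plot-7; plot-7 < plot-2; plot-2 < plot-13; plot-13 < plot-3; plot-3 < plot-8, each given directly.

plot-14 < plot-1 < plot-12 < plot-6 < plot-9 < plot-7 < plot-2 < plot-13 < plot-3 < plot-8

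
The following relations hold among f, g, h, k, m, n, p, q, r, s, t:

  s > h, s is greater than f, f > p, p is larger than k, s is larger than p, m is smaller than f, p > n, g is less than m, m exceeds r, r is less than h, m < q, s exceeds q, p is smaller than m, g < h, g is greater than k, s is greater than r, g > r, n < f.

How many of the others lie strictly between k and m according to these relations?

Chaining upward from k reaches: g, h, p, f, q, s.
Chaining downward from m reaches: r, g, n, p.
Strictly between k and m are those in both lists: g, p — 2 elements.

2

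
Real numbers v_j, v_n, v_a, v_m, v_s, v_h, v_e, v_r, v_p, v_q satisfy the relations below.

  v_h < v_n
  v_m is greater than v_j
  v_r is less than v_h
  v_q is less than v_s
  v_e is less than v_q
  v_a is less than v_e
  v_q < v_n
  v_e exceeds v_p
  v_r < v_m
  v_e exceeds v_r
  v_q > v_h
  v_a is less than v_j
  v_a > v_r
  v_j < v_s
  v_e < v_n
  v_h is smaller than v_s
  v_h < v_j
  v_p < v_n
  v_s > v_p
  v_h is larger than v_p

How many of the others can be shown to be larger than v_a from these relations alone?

From v_a the given relations immediately reach v_j, v_e.
From those, v_q, v_n, v_s, v_m — 6 in total.
No other element is forced above v_a by the given relations, so the count is 6.

6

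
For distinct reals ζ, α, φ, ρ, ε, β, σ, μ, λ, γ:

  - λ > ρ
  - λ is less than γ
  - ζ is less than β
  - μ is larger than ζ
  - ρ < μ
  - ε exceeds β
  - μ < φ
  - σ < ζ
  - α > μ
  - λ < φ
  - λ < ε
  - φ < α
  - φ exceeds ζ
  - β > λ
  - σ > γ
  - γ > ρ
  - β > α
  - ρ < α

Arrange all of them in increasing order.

Each adjacent pair is fixed by a given relation: ρ < λ; λ < γ; γ < σ; σ < ζ; ζ < μ; μ < φ; φ < α; α < β; β < ε. Chaining them end to end gives the full order.

ρ < λ < γ < σ < ζ < μ < φ < α < β < ε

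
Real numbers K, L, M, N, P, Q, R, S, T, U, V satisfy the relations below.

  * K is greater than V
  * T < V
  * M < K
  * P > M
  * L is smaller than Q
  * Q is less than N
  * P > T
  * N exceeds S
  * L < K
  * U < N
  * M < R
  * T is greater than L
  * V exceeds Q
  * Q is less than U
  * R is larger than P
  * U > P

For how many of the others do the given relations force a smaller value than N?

From N the given relations immediately reach Q, U, S.
From those, L, P — 5 in total.
From those, M, T — 7 in total.
Nothing else is reachable below N; 7 in all.

7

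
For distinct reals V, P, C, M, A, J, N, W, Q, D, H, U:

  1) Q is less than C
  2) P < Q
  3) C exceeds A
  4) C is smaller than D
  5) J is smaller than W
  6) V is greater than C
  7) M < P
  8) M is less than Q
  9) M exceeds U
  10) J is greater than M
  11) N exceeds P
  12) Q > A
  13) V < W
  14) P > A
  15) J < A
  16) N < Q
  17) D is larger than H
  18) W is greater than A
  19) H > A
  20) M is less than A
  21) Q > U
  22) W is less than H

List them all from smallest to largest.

Nothing is placed below U, so it is least; from there U < M; M < J; J < A; A < P; P < N; N < Q; Q < C; C < V; V < W; W < H; H < D, each given directly.

U < M < J < A < P < N < Q < C < V < W < H < D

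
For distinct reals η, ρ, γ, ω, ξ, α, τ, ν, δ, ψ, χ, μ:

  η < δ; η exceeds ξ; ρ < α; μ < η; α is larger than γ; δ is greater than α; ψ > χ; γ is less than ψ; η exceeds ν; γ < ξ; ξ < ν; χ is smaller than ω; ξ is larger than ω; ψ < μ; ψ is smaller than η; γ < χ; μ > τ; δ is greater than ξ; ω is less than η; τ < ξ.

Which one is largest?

γ is not greatest since γ < χ; τ is not greatest since τ < μ; χ is not greatest since χ < ψ; ω is not greatest since ω < ξ; ρ is not greatest since ρ < α; ψ is not greatest since ψ < μ; μ is not greatest since μ < η; ξ is not greatest since ξ < η; ν is not greatest since ν < η; η is not greatest since η < δ; α is not greatest since α < δ.
Only δ has nothing above it, so δ is the largest.

δ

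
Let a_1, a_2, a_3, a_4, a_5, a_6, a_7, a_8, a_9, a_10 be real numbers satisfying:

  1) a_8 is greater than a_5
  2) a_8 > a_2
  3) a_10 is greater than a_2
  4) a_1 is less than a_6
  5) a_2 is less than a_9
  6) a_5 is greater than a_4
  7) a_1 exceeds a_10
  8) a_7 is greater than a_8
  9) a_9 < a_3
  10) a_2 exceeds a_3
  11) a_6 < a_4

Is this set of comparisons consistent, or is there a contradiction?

We have a_2 < a_9 stated directly, yet also a_9 < a_3 < a_2 by chaining the others — so a_9 < a_2. Contradiction.

inconsistent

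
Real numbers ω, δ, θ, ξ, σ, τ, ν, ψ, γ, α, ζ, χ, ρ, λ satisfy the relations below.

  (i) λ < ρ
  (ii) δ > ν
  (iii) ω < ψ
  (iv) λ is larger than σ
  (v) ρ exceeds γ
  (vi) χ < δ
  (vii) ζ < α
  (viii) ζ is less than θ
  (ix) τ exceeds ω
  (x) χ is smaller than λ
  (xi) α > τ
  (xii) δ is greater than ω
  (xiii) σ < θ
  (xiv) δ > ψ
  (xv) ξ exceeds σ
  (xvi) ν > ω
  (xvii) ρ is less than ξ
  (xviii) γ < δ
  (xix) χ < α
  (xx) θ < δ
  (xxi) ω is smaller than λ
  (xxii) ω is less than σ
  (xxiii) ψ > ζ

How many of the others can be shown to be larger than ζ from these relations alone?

4

The elements the relations force above ζ are θ, ψ, α, δ — no chain reaches any other.
That is 4.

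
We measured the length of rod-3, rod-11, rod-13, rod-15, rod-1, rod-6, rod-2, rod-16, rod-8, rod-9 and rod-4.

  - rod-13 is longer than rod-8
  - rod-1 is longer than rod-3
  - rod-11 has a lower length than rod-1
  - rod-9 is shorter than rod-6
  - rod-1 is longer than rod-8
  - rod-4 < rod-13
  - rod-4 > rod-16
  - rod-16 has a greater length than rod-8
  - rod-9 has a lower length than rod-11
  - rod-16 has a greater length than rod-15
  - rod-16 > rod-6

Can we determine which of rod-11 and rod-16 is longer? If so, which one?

undetermined

Following every chain through rod-11: above rod-11 we get rod-1; below rod-11 we get rod-9.
rod-16 is not reached, and no chain runs the other way from rod-16 to rod-11.
So the given relations leave the order of rod-11 and rod-16 undetermined.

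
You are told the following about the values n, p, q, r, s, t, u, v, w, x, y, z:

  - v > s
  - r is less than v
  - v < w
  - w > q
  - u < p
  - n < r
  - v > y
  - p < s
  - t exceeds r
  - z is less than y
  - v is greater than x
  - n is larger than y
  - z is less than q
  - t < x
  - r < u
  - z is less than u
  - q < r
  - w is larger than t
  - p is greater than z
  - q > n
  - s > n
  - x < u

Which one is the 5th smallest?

Piecing the relations together gives one ordering: z < y < n < q < r < t < x < u < p < s < v < w.
Counting 5 from the smallest end gives r.

r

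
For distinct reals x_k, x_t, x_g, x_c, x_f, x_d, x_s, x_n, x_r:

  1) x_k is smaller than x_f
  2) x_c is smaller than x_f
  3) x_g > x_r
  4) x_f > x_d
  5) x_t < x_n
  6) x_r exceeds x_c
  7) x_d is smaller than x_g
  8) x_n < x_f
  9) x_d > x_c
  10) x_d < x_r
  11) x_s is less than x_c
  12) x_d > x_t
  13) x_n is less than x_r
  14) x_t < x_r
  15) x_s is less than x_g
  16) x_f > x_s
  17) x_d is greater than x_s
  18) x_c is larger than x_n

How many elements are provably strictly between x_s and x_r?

Chaining upward from x_s reaches: x_c, x_d, x_f, x_g.
Chaining downward from x_r reaches: x_t, x_n, x_c, x_d.
Strictly between x_s and x_r are those in both lists: x_c, x_d — 2 elements.

2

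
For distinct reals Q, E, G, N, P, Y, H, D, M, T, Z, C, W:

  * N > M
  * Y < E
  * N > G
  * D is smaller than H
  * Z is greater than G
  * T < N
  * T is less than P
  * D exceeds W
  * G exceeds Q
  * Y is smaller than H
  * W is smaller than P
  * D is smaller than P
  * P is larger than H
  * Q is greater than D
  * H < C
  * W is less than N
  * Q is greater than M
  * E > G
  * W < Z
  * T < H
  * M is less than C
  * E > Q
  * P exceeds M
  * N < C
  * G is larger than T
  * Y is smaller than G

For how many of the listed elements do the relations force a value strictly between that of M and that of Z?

The relations place M below Z. An element lies strictly between them when it is forced above M and also forced below Z.
Above M: {Q, G, N, E, C, P}. Below Z: {Y, W, T, D, Q, G}.
Intersection: {Q, G} — 2.

2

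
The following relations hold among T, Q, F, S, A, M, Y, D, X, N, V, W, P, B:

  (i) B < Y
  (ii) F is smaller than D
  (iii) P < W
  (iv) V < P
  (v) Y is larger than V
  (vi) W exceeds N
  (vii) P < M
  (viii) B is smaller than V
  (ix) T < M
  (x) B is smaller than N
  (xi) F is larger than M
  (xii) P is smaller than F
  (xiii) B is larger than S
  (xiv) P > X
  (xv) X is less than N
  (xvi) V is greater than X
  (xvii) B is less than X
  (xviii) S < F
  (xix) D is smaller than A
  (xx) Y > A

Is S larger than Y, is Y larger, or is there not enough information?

Link the given pairs in sequence: S < B; B < X; X < V; V < P; P < F; F < D; D < A; A < Y.
Together: S < B < X < V < P < F < D < A < Y.
So Y is larger.

Y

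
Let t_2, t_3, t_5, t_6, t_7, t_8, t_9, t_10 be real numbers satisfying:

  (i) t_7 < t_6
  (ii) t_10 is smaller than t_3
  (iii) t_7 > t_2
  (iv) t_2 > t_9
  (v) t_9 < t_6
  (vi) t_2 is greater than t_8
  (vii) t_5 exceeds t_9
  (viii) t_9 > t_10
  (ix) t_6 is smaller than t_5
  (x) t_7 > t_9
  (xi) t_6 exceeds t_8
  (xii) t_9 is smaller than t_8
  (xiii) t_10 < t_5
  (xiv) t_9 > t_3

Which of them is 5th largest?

The consecutive relations fix a unique order: t_10 < t_3 < t_9 < t_8 < t_2 < t_7 < t_6 < t_5.
Counting 5 from the largest end gives t_8.

t_8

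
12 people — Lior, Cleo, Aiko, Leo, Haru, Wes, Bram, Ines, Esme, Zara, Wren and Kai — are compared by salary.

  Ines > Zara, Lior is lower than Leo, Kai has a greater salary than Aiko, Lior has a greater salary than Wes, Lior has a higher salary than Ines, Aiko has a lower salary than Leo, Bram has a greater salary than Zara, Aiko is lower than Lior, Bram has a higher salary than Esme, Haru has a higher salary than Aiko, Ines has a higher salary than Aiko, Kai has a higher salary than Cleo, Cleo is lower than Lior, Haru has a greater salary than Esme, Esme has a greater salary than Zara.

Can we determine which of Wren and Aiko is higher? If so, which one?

undetermined

Following every chain through Aiko: above Aiko we get Ines, Kai, Lior, Haru, Leo.
Wren is not reached, and no chain runs the other way from Wren to Aiko.
So the given relations leave the order of Aiko and Wren undetermined.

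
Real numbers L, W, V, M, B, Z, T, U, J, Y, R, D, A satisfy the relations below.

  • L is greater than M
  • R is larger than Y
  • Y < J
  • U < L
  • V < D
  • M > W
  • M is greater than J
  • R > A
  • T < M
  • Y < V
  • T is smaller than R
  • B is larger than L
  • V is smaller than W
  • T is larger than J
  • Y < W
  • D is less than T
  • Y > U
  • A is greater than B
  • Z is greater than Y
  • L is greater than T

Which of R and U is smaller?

U

U < Y and Y < V give U < V.
Then V < D extends the chain to D.
With D < T: U < Y < V < D < T.
With T < M: U < Y < V < D < T < M.
With M < L: U < Y < V < D < T < M < L.
Then L < B extends the chain to B.
Then B < A extends the chain to A.
Then A < R extends the chain to R.
So U < R; U is the smaller of the two.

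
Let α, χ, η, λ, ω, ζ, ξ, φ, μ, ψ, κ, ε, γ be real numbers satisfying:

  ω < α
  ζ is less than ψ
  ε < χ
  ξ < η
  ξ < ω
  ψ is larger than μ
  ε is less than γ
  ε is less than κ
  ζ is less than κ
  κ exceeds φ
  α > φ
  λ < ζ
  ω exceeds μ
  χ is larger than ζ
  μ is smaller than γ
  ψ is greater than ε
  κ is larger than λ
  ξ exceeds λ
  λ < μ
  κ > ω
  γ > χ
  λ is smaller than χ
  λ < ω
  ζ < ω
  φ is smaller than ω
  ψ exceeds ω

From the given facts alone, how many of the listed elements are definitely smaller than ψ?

From ψ the given relations immediately reach ε, ζ, μ, ω.
From those, φ, λ, ξ — 7 in total.
Nothing else is reachable below ψ; 7 in all.

7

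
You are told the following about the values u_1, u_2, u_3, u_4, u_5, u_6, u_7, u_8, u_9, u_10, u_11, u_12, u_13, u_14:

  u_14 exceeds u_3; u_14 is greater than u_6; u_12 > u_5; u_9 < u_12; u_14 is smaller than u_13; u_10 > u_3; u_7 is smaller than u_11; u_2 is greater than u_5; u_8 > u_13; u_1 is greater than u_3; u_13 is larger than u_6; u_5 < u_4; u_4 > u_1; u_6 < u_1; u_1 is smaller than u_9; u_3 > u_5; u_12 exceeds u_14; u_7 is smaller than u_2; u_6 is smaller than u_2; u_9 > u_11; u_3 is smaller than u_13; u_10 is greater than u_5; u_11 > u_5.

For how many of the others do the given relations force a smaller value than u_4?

Directly below u_4: u_5, u_1.
One step further: u_6, u_3 (4 so far).
Nothing else is reachable below u_4; 4 in all.

4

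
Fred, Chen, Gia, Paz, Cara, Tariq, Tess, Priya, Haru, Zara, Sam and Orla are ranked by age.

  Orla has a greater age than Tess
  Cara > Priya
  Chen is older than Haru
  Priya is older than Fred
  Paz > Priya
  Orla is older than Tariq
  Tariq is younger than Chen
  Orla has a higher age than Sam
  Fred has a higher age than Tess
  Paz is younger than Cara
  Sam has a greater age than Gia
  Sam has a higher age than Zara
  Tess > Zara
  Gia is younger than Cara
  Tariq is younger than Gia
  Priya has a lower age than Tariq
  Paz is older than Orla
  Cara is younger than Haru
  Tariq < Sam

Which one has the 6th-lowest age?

Chaining the given pairs: Zara < Tess < Fred < Priya < Tariq < Gia < Sam < Orla < Paz < Cara < Haru < Chen.
Counting 6 from the smallest end gives Gia.

Gia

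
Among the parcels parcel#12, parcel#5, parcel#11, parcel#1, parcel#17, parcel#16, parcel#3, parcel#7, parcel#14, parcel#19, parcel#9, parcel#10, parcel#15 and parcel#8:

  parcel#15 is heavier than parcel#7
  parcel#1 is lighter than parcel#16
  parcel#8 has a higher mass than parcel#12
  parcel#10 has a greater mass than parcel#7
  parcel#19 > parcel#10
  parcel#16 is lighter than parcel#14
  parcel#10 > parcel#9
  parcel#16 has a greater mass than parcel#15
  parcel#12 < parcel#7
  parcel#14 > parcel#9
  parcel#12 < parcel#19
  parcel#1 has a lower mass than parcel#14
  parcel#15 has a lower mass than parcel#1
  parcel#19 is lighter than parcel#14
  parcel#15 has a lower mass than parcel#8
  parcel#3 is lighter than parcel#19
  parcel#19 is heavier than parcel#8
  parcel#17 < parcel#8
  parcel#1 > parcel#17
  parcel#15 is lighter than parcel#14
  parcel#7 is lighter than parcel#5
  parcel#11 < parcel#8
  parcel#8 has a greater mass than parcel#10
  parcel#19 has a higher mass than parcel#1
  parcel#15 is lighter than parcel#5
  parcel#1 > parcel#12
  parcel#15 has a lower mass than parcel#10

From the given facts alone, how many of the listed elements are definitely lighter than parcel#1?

4

Directly below parcel#1: parcel#12, parcel#17, parcel#15.
One step further: parcel#7 (4 so far).
No other element is forced below parcel#1 by the given relations, so the count is 4.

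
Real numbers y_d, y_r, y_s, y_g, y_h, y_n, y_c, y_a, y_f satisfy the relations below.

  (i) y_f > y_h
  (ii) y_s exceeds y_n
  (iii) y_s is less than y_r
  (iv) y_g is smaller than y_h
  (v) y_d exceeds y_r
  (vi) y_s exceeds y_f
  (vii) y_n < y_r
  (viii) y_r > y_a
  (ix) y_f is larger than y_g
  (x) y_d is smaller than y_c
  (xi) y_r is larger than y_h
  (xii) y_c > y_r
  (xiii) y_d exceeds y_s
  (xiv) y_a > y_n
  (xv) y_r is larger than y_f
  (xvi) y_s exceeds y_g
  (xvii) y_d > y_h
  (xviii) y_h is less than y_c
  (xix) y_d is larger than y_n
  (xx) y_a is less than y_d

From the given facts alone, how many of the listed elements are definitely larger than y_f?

4

The elements the relations force above y_f are y_s, y_r, y_d, y_c — no chain reaches any other.
That is 4.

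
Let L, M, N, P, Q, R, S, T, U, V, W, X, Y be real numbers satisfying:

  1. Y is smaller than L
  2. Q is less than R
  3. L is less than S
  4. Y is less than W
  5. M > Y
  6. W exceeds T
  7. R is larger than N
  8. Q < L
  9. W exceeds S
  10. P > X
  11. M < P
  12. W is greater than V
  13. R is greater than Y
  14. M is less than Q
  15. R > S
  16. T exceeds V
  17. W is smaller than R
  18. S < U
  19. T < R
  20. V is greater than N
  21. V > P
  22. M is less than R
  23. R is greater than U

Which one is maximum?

R

X is not greatest since X < P; Y is not greatest since Y < L; M is not greatest since M < Q; P is not greatest since P < V; N is not greatest since N < R; Q is not greatest since Q < L; L is not greatest since L < S; S is not greatest since S < U; V is not greatest since V < T; T is not greatest since T < W; U is not greatest since U < R; W is not greatest since W < R.
Only R has nothing above it, so R is the maximum.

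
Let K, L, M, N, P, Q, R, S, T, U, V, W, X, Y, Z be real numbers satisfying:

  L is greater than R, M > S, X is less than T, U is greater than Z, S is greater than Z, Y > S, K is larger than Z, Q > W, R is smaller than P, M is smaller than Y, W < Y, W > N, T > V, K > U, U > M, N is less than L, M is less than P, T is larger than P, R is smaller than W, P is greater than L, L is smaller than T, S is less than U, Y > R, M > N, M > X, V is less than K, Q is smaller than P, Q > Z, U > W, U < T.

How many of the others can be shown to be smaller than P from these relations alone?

9

Directly below P: R, M, L, Q.
One step further: N, X, Z, S, W (9 so far).
Nothing else is reachable below P; 9 in all.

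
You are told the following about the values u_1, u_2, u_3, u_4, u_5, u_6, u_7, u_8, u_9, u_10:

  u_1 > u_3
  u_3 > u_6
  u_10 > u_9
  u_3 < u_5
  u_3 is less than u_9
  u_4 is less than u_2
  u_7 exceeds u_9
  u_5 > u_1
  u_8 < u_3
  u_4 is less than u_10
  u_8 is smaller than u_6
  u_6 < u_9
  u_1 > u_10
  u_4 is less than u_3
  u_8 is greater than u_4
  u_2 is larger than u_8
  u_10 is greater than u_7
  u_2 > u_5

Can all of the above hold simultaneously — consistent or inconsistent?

The single ordering u_4 < u_8 < u_6 < u_3 < u_9 < u_7 < u_10 < u_1 < u_5 < u_2 satisfies every listed relation, so no contradiction arises.

consistent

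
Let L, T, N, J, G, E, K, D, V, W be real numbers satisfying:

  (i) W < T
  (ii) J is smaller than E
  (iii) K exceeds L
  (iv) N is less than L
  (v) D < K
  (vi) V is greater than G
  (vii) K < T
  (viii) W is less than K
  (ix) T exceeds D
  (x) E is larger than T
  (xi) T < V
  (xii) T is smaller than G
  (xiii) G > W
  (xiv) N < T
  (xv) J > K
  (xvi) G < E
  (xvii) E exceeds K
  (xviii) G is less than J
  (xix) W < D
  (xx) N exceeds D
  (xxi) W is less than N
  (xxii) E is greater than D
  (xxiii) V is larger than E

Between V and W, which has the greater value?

The relevant relations are W < D; D < N; N < L; L < K; K < T; T < G; G < J; J < E; E < V.
Together: W < D < N < L < K < T < G < J < E < V.
So W < V; V is the larger of the two.

V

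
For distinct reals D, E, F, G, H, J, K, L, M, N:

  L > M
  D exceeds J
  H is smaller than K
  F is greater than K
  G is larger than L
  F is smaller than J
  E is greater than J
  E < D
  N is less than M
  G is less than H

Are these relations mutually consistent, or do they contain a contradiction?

The single ordering N < M < L < G < H < K < F < J < E < D satisfies every listed relation, so no contradiction arises.

consistent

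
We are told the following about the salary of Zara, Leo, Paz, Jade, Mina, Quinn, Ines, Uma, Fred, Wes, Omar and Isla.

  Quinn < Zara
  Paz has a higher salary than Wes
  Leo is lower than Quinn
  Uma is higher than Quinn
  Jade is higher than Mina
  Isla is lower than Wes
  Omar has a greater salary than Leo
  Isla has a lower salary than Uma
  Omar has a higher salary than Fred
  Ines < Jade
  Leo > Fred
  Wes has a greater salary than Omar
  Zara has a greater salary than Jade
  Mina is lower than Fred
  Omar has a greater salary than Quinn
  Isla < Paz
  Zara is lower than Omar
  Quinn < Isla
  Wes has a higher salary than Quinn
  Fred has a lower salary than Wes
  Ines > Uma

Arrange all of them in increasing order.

Nothing is placed below Mina, so it is least; from there Mina < Fred; Fred < Leo; Leo < Quinn; Quinn < Isla; Isla < Uma; Uma < Ines; Ines < Jade; Jade < Zara; Zara < Omar; Omar < Wes; Wes < Paz, each given directly.

Mina < Fred < Leo < Quinn < Isla < Uma < Ines < Jade < Zara < Omar < Wes < Paz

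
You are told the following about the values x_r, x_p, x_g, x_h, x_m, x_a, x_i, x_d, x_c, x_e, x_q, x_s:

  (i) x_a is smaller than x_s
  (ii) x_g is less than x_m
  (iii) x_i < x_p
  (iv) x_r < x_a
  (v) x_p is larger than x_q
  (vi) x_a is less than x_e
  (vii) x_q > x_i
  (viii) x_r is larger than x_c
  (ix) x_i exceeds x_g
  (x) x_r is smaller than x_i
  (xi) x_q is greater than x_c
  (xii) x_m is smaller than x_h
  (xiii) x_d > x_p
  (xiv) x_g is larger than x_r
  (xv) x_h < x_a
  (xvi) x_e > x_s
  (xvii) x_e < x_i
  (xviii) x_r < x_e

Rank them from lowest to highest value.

Nothing is placed below x_c, so it is least; from there x_c < x_r; x_r < x_g; x_g < x_m; x_m < x_h; x_h < x_a; x_a < x_s; x_s < x_e; x_e < x_i; x_i < x_q; x_q < x_p; x_p < x_d, each given directly.

x_c < x_r < x_g < x_m < x_h < x_a < x_s < x_e < x_i < x_q < x_p < x_d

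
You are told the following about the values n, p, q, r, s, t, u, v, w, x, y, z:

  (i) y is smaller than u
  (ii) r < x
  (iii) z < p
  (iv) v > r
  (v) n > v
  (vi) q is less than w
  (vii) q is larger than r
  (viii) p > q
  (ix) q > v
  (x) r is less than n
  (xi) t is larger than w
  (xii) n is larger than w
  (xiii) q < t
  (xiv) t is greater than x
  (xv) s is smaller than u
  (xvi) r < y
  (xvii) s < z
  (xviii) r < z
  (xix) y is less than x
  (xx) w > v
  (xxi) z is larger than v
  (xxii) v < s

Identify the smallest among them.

r

v is not least since r < v; q is not least since r < q; s is not least since v < s; w is not least since q < w; z is not least since r < z; y is not least since r < y; u is not least since s < u; x is not least since r < x; t is not least since w < t; p is not least since z < p; n is not least since r < n.
Only r has nothing below it, so r is the smallest.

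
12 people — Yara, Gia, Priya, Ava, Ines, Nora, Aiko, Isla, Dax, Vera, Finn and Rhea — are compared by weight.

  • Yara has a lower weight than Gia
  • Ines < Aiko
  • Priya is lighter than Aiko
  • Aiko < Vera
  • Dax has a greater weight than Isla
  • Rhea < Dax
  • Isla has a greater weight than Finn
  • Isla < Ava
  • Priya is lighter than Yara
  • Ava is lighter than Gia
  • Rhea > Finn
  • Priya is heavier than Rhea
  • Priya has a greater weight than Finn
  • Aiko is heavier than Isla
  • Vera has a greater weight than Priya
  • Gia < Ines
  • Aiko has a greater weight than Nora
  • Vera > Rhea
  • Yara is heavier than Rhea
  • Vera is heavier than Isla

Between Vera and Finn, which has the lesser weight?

Link the given pairs in sequence: Finn < Rhea; Rhea < Priya; Priya < Yara; Yara < Gia; Gia < Ines; Ines < Aiko; Aiko < Vera.
Together: Finn < Rhea < Priya < Yara < Gia < Ines < Aiko < Vera.
So Finn < Vera; Finn is the lighter of the two.

Finn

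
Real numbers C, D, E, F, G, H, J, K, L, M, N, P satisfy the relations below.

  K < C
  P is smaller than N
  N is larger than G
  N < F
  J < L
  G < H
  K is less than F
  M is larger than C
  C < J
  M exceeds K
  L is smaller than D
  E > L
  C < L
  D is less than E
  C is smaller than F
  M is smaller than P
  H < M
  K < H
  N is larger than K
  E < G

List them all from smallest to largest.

The consecutive links are each given: K < C; C < J; J < L; L < D; D < E; E < G; G < H; H < M; M < P; P < N; N < F.

K < C < J < L < D < E < G < H < M < P < N < F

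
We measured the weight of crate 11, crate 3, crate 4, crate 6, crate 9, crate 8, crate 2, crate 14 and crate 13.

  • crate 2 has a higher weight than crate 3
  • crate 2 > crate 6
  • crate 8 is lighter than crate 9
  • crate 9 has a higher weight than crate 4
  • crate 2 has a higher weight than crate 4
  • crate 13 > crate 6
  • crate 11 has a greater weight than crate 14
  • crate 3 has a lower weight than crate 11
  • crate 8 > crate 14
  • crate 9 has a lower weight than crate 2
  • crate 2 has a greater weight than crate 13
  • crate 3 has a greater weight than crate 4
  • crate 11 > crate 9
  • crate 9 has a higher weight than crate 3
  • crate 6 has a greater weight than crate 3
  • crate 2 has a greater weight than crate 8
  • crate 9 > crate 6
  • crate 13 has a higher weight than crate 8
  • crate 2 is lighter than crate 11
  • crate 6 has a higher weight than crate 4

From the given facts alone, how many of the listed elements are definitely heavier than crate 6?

The elements the relations force above crate 6 are crate 9, crate 13, crate 2, crate 11 — no chain reaches any other.
That is 4.

4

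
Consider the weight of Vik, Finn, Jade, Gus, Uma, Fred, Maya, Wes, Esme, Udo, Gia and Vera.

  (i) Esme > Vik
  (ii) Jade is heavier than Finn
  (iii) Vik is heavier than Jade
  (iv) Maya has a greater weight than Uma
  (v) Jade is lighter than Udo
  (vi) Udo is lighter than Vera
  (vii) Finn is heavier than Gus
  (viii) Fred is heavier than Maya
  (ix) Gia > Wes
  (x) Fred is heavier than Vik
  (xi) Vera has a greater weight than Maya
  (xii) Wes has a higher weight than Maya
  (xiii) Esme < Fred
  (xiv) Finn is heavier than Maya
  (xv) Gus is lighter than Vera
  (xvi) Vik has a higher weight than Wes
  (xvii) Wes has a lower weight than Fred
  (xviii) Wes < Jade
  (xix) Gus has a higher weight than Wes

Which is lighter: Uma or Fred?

Following the relations from Uma: Uma < Maya < Wes < Gus < Finn < Jade < Vik < Esme < Fred.
So Uma < Fred; Uma is the lighter of the two.

Uma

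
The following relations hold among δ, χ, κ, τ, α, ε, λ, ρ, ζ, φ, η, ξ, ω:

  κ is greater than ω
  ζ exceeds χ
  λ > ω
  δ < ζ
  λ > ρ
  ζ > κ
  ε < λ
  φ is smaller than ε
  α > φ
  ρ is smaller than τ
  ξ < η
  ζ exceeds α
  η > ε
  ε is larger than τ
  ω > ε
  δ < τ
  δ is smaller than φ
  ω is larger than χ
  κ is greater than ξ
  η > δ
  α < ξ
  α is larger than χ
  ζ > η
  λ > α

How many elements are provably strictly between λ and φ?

The relations place φ below λ. An element lies strictly between them when it is forced above φ and also forced below λ.
Above φ: {ε, α, ξ, ω, η, κ, ζ}. Below λ: {δ, ρ, τ, χ, ε, α, ω}.
Intersection: {ε, α, ω} — 3.

3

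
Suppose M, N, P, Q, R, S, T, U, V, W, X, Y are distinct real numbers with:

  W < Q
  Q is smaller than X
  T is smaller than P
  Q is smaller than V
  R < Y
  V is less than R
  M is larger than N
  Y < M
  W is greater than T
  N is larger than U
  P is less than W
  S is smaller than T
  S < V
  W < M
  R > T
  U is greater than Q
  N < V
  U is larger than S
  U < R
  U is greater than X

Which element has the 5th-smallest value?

The consecutive relations fix a unique order: S < T < P < W < Q < X < U < N < V < R < Y < M.
Counting 5 from the smallest end gives Q.

Q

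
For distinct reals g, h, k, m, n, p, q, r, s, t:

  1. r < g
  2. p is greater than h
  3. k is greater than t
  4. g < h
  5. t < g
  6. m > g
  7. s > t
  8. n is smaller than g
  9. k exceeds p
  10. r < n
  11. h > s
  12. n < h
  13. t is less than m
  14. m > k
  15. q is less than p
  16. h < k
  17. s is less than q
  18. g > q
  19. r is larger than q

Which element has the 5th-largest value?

g

Chaining the given pairs: t < s < q < r < n < g < h < p < k < m.
Counting 5 from the largest end gives g.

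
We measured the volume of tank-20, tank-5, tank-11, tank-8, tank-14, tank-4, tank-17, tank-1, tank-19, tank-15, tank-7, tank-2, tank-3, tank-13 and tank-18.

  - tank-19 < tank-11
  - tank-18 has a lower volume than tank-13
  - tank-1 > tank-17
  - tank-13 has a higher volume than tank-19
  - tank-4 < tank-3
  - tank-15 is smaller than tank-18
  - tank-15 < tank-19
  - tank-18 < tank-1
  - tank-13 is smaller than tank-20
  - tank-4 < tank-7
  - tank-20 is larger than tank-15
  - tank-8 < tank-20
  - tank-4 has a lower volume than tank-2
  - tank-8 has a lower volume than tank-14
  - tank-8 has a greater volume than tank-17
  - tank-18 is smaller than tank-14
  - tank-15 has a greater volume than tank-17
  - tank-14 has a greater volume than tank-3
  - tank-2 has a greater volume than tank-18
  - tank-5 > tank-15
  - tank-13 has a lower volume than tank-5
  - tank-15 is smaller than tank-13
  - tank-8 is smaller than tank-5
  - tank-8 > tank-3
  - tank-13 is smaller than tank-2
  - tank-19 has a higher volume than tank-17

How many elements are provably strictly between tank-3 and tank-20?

1

The relations place tank-3 below tank-20. An element lies strictly between them when it is forced above tank-3 and also forced below tank-20.
Above tank-3: {tank-8, tank-14, tank-5}. Below tank-20: {tank-4, tank-17, tank-15, tank-18, tank-19, tank-8, tank-13}.
Intersection: {tank-8} — 1.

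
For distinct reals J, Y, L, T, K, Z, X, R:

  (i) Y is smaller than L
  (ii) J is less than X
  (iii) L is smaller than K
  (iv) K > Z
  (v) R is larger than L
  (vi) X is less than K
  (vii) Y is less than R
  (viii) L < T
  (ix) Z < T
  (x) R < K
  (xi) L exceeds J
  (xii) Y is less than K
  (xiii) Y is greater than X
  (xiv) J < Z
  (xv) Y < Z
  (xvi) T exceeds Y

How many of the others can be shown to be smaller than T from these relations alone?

5

From T the given relations immediately reach Y, L, Z.
From those, J, X — 5 in total.
No other element is forced below T by the given relations, so the count is 5.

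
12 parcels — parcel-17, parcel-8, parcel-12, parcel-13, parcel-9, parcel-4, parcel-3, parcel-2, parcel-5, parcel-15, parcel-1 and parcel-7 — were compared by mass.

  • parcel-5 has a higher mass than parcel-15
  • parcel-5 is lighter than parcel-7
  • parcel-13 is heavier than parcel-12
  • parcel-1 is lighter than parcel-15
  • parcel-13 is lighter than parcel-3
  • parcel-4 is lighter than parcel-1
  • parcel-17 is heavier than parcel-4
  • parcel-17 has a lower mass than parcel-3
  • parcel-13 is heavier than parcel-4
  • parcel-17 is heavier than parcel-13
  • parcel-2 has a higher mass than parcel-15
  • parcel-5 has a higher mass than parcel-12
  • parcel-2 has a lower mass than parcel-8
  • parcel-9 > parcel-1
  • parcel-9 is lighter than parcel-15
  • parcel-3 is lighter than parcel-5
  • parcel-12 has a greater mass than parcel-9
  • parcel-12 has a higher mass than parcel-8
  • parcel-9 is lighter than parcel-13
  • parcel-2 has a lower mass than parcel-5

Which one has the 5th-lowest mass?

The consecutive relations fix a unique order: parcel-4 < parcel-1 < parcel-9 < parcel-15 < parcel-2 < parcel-8 < parcel-12 < parcel-13 < parcel-17 < parcel-3 < parcel-5 < parcel-7.
The 5th smallest is parcel-2.

parcel-2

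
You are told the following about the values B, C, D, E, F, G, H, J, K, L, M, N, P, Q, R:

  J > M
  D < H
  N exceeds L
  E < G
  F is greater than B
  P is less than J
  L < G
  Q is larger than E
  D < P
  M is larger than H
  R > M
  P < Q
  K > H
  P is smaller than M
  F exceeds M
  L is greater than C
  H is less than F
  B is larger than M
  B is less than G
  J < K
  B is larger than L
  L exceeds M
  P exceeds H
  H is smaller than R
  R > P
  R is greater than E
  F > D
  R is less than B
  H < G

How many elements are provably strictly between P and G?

4

Chaining upward from P reaches: M, L, J, R, B, Q, K, N, F.
Chaining downward from G reaches: E, D, H, C, M, L, R, B.
Strictly between P and G are those in both lists: M, L, R, B — 4 elements.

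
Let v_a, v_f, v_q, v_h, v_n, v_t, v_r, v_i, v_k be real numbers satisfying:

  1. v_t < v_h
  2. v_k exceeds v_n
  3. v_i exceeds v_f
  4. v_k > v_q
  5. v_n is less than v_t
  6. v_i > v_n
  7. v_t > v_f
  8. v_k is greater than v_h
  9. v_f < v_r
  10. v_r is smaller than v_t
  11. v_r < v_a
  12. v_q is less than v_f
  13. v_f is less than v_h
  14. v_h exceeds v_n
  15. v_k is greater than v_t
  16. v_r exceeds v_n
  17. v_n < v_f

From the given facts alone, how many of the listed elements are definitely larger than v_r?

4

The elements the relations force above v_r are v_a, v_t, v_h, v_k — no chain reaches any other.
That is 4.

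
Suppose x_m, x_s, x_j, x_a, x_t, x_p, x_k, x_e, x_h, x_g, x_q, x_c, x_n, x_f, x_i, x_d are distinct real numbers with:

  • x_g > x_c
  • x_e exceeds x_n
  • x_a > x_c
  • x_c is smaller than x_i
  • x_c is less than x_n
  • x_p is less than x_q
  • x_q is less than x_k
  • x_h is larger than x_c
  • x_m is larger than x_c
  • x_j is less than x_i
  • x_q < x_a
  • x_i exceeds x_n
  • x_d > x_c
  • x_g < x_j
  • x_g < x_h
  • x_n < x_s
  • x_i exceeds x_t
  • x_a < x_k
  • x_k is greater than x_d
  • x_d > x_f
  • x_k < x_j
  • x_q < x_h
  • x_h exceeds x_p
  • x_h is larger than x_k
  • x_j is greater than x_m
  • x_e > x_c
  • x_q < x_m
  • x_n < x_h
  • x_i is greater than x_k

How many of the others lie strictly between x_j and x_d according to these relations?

1

Chaining upward from x_d reaches: x_k, x_h, x_i.
Chaining downward from x_j reaches: x_c, x_p, x_q, x_a, x_m, x_f, x_g, x_k.
Strictly between x_d and x_j are those in both lists: x_k — 1 element.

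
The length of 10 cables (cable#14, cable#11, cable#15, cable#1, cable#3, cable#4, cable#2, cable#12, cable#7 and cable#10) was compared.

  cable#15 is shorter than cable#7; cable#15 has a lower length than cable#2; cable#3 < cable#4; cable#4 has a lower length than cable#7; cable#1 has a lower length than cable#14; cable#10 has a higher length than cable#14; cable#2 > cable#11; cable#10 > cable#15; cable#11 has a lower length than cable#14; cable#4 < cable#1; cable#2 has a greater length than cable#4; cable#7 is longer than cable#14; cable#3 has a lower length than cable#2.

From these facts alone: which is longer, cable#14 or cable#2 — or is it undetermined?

Following every chain through cable#14: above cable#14 we get cable#10, cable#7; below cable#14 we get cable#3, cable#4, cable#11, cable#1.
cable#2 is not reached, and no chain runs the other way from cable#2 to cable#14.
So the given relations leave the order of cable#14 and cable#2 undetermined.

undetermined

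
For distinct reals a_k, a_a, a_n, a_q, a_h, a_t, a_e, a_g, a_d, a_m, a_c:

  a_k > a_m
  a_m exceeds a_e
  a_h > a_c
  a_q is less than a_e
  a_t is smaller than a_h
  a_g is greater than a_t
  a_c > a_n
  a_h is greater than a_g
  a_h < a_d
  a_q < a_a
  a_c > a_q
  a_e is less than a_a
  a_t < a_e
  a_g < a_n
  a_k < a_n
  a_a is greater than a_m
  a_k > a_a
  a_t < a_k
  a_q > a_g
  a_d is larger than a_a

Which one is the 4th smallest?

Chaining the given pairs: a_t < a_g < a_q < a_e < a_m < a_a < a_k < a_n < a_c < a_h < a_d.
The 4th smallest is a_e.

a_e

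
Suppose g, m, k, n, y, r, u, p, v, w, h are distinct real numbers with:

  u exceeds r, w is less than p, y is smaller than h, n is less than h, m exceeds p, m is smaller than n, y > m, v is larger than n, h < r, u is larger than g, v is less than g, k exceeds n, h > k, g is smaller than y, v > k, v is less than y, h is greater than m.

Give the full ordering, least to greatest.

The consecutive links are each given: w < p; p < m; m < n; n < k; k < v; v < g; g < y; y < h; h < r; r < u.

w < p < m < n < k < v < g < y < h < r < u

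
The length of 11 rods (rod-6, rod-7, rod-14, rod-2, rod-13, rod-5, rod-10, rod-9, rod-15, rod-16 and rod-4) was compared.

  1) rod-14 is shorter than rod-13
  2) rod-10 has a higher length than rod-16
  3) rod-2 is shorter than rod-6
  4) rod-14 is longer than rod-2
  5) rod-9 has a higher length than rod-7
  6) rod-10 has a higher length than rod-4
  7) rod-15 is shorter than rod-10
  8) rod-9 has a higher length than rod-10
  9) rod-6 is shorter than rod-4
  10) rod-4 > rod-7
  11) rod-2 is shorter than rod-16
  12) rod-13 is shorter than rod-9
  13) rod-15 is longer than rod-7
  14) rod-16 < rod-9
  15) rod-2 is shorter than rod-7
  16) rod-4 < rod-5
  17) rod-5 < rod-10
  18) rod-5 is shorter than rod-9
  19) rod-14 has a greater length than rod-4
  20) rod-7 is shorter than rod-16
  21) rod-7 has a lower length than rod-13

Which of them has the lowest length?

rod-2

rod-6 is not least since rod-2 < rod-6; rod-7 is not least since rod-2 < rod-7; rod-16 is not least since rod-2 < rod-16; rod-4 is not least since rod-7 < rod-4; rod-15 is not least since rod-7 < rod-15; rod-5 is not least since rod-4 < rod-5; rod-10 is not least since rod-16 < rod-10; rod-14 is not least since rod-2 < rod-14; rod-13 is not least since rod-14 < rod-13; rod-9 is not least since rod-16 < rod-9.
Only rod-2 has nothing below it, so rod-2 is the lowest length.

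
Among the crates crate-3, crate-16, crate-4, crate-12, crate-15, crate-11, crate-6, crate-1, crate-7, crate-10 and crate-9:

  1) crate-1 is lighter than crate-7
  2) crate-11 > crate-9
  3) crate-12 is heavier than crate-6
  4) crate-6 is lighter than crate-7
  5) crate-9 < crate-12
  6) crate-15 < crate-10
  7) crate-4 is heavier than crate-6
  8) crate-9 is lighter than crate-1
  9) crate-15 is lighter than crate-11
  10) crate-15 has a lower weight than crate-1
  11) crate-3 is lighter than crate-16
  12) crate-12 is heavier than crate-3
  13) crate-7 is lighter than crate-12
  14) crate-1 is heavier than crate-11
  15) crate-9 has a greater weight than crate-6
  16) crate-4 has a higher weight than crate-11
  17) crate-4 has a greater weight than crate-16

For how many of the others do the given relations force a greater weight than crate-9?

Directly above crate-9: crate-11, crate-1, crate-12.
One step further: crate-7, crate-4 (5 so far).
No other element is forced above crate-9 by the given relations, so the count is 5.

5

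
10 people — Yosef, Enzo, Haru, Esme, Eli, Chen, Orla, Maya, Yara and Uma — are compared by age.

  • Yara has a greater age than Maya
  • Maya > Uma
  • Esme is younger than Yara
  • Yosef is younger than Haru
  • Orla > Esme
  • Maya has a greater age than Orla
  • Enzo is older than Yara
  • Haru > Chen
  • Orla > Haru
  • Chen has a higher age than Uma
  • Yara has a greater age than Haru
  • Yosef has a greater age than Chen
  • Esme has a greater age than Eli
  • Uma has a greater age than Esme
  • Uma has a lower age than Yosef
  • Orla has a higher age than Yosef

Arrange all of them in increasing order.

The consecutive links are each given: Eli < Esme; Esme < Uma; Uma < Chen; Chen < Yosef; Yosef < Haru; Haru < Orla; Orla < Maya; Maya < Yara; Yara < Enzo.

Eli < Esme < Uma < Chen < Yosef < Haru < Orla < Maya < Yara < Enzo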